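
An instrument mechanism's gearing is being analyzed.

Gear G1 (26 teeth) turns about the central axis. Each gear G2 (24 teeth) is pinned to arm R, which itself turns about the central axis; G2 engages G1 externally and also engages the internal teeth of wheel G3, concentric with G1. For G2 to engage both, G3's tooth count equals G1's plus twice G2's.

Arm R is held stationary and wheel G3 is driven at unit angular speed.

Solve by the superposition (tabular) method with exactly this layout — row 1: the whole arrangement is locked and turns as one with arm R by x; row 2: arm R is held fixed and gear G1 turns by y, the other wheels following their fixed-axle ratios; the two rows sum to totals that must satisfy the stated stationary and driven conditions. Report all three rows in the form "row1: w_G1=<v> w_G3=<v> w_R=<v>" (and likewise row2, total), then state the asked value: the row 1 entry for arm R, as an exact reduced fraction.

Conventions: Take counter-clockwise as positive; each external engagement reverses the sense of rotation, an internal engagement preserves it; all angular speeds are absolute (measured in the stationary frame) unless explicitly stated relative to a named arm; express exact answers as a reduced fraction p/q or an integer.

planetary set (26T centre, 24T on arm, 74T internal) — Willis relation
row 1 — lock + rotate with arm: ω_sun = ω_ring = ω_arm = x
row 2 — arm fixed, fixed-axis ratios: sun y, ring −(26/74)·y, arm 0
boundary: total ω_arm = x = 0 and total ω_ring = x − (26/74)·y = 1  ⇒  y = -37/13, x = 0
row 2 ring = −(26/74)·(-37/13) = 1
totals (row 1 + row 2): sun 0 + (-37/13) = -37/13, ring 0 + 1 = 1, arm 0 + 0 = 0
asked cell (row1, arm) = 0

row1: w_G1=0 w_G3=0 w_R=0
row2: w_G1=-37/13 w_G3=1 w_R=0
total: w_G1=-37/13 w_G3=1 w_R=0
asked value: 0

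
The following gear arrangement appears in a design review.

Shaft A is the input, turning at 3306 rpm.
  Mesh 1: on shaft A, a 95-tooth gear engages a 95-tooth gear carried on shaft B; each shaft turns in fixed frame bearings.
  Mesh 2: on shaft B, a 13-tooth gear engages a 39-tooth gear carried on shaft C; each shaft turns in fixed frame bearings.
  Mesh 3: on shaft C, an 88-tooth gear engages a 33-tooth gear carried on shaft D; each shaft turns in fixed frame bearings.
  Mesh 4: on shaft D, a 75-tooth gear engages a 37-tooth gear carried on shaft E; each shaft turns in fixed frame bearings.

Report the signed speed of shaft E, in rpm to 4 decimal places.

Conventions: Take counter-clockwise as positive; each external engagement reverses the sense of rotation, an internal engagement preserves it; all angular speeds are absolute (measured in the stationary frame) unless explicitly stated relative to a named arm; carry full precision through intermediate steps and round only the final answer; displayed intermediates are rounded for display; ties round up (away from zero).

4-mesh fixed-axis compound train (all bearings frame-fixed)
mesh 1 [95T→95T]: ω = 3306.0000×95/95 = 3306.0000 rpm, sense flips to −
mesh 2 [13T→39T]: ω = 3306.0000×13/39 = 1102.0000 rpm, sense flips to +
mesh 3 [88T→33T]: ω = 1102.0000×88/33 = 2938.6667 rpm, sense flips to −
mesh 4 [75T→37T]: ω = 2938.6667×75/37 = 5956.7568 rpm, sense flips to +
signed output speed = +5956.7568 rpm

+5956.7568 rpm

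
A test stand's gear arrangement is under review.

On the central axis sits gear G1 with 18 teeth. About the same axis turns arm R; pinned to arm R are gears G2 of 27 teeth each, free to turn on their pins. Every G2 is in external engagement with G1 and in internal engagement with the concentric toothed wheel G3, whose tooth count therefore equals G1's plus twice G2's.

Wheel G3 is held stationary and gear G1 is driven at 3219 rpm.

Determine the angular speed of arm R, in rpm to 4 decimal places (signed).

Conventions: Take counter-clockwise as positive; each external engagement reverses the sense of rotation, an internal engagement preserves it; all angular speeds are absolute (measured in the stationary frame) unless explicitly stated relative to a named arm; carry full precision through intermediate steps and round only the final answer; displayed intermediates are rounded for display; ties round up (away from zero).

+643.8000 rpm

recognized (axles ride arm R): planetary set, 18/27/72 teeth
normalise by the input: solve with ω_sun = 1, then scale by 3219 rpm
ring teeth: 18 + 2·27 = 72
18(ω_sun−ω_arm) = −72(ω_ring−ω_arm),  ω_ring = 0, ω_sun = 1
18(1−ω_arm) = −72(0−ω_arm)  ⇒  90·ω_arm = 18  ⇒  ω_arm = 1/5
scale: ω_arm = 1/5 × 3219 rpm = +643.8000 rpm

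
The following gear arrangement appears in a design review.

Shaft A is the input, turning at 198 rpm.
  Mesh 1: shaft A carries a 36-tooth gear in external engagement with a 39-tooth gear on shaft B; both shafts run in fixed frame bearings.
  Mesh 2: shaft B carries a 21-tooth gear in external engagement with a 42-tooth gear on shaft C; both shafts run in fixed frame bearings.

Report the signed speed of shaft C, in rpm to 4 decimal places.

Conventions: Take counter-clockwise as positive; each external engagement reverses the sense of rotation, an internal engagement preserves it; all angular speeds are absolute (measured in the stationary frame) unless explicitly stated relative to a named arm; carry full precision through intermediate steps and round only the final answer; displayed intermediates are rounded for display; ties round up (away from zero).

2-mesh fixed-axis compound train (all bearings frame-fixed)
mesh 1 [36T→39T]: ω = 198.0000×36/39 = 182.7692 rpm, sense flips to −
mesh 2 [21T→42T]: ω = 182.7692×21/42 = 91.3846 rpm, sense flips to +
signed output speed = +91.3846 rpm

+91.3846 rpm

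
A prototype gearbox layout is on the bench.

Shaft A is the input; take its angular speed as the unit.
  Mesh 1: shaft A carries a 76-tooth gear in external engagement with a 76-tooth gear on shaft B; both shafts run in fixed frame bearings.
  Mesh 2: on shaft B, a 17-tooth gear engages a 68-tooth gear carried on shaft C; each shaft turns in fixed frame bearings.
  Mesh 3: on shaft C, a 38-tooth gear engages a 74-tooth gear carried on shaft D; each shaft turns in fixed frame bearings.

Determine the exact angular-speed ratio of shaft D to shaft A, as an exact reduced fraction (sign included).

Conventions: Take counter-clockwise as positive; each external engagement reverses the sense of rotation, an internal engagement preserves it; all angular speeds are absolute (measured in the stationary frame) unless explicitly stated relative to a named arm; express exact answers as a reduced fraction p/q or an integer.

class = fixed-axis compound train [3 meshes; 3 ratios multiply, 3 sense flips]
mesh 1 [76T→76T]: running ratio 1, sense −
mesh 2 [17T→68T]: running ratio 1/4, sense +
mesh 3 [38T→74T]: running ratio 19/148, sense −
ω_out/ω_in = -19/148

-19/148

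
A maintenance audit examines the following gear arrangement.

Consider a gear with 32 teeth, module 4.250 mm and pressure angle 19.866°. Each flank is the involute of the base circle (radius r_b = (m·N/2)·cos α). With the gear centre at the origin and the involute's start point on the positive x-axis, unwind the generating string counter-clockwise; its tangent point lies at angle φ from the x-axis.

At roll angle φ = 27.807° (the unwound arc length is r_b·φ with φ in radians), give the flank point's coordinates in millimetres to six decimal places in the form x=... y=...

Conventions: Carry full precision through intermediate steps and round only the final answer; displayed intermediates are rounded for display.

x=71.047333 y=2.379975

class = single-mesh tooth geometry [base-circle involute, m = 4.250, 32T]
pitch radius r_p = m·N/2 = 4.250·32/2 = 68.000000
base radius r_b = r_p·cos α = 68.000000·cos 19.866° = 63.953316
roll angle φ = 27.807° = 0.48532371 rad
x = r_b·(cos φ + φ·sin φ) = 71.047333
y = r_b·(sin φ − φ·cos φ) = 2.379975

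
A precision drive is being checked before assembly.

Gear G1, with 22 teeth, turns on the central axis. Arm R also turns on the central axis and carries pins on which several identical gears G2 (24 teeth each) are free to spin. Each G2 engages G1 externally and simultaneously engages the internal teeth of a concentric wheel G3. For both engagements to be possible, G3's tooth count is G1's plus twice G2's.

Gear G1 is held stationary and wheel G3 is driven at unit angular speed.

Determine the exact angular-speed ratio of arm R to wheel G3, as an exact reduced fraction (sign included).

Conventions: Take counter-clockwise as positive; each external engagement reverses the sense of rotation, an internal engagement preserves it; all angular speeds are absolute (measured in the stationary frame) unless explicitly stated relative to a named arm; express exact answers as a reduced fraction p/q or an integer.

topology: planetary set — G1 22T / G2 24T / G3 70T, arm = carrier (Willis)
ring teeth: 22 + 2·24 = 70
22(ω_sun−ω_arm) = −70(ω_ring−ω_arm),  ω_sun = 0, ω_ring = 1
22(0−ω_arm) = −70(1−ω_arm)  ⇒  92·ω_arm = 70  ⇒  ω_arm = 35/46
ω_out/ω_in = 35/46

35/46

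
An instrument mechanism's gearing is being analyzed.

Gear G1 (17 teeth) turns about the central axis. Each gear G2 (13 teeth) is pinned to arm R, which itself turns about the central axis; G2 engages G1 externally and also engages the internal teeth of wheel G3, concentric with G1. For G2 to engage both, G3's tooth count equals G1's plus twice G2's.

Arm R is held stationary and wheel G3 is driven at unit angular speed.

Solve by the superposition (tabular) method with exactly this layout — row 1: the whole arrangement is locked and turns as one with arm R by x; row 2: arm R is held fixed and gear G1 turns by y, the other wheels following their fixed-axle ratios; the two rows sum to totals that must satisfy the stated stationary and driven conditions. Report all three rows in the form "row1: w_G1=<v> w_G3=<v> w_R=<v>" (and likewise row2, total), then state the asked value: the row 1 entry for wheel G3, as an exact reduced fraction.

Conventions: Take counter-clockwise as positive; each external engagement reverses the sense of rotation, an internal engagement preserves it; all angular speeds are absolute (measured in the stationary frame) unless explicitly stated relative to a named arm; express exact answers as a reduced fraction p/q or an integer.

topology: planetary set — G1 17T / G2 13T / G3 43T, arm = carrier (Willis)
row 1 — lock + rotate with arm: ω_sun = ω_ring = ω_arm = x
row 2: sun turns y, ring = −(17/43)·y, arm 0
boundary: total ω_arm = x = 0 and total ω_ring = x − (17/43)·y = 1  ⇒  y = -43/17, x = 0
row 2 ring = −(17/43)·(-43/17) = 1
totals (row 1 + row 2): sun 0 + (-43/17) = -43/17, ring 0 + 1 = 1, arm 0 + 0 = 0
asked cell (row1, ring) = 0

row1: w_G1=0 w_G3=0 w_R=0
row2: w_G1=-43/17 w_G3=1 w_R=0
total: w_G1=-43/17 w_G3=1 w_R=0
asked value: 0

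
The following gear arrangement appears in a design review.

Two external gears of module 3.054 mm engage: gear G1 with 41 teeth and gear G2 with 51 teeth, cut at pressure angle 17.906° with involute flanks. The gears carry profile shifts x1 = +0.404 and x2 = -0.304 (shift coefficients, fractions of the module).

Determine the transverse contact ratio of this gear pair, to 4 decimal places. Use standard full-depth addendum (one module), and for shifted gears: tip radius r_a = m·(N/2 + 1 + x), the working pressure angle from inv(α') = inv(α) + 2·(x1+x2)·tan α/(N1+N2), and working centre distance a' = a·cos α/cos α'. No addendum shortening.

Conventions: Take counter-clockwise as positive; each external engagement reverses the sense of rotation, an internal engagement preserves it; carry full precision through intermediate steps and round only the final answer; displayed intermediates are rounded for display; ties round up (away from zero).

1.7973

topology: single-mesh involute geometry — m = 3.054, 41T/51T pair
base radii: r_b1 = 59.574455, r_b2 = 74.104810
tip radii: r_a1 = 66.894816, r_a2 = 80.002584
inv(α') = inv(17.906°) + 2·(+0.404-0.304)·tan α/(41+51) = 0.01129060  ⇒  α' = 18.28294°
a' = a·cos α / cos α' = 140.4840·cos 17.906°/cos 18.28294° = 140.786312
action lengths: √(r_a1²−r_b1²) = 30.426973, √(r_a2²−r_b2²) = 30.147811
base pitch p_b = π·m·cos α = 9.129691
CR = (30.426973 + 30.147811 − 140.786312·sin 18.28294°)/9.129691 = 1.797294
contact ratio ≈ 1.7973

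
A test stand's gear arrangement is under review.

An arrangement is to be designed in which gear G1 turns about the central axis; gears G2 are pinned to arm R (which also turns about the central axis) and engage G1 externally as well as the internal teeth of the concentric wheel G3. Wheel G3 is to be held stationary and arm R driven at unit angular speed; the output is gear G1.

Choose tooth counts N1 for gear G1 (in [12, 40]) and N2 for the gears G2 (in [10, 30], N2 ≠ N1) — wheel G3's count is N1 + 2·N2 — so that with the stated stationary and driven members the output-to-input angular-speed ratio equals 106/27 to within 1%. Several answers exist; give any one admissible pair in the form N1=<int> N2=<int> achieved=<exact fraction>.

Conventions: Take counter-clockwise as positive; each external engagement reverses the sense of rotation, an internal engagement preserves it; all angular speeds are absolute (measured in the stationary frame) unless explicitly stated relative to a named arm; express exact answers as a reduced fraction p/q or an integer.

class = planetary set [ratio 106/27 wanted; Willis about the carrier]
Willis with ω_ring = 0: ω_sun/ω_arm = (N1+N3)/N1; set equal to 106/27  ⇒  N3/N1 = 106/27 − 1 = 79/27
N3 = N1 + 2·N2  ⇒  N2/N1 = (N3/N1 − 1)/2 = (79/27 − 1)/2 = 26/27
smallest multiple with N1 ≥ 12 and N2 ≥ 10: k = 1  ⇒  N1 = 1·27 = 27, N2 = 1·26 = 26 (N1 ≤ 40, N2 ≤ 30, N2 ≠ N1 ✓), N3 = 27 + 2·26 = 79
check: (N1+N3)/N1 with N1 = 27, N3 = 79 gives 106/27; |achieved − target| = 0 ≤ 53/1350 ✓

N1=27 N2=26 achieved=106/27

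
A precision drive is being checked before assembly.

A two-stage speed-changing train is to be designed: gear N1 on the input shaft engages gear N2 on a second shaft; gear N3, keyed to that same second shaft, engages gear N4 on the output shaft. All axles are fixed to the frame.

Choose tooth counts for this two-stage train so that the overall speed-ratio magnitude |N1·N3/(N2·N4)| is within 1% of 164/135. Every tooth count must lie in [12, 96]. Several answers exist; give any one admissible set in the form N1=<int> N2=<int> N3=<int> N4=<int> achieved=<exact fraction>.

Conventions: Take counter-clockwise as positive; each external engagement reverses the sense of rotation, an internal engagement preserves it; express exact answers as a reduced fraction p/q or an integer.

N1=12 N2=15 N3=41 N4=27 achieved=164/135

2-stage fixed-axis compound train for ratio 164/135
target = 164/135 in lowest terms: an exact hit needs N1·N3 = k·164 and N2·N4 = k·135 for one integer k, every count in [12, 96]; additionally prefer no 1:1 stage (N1 ≠ N2, N3 ≠ N4)
k = 1…2: no 1:1-free in-range split of k·164 and k·135 into factor pairs; take k = 3
k = 3: N1·N3 = 492 = 12·41, N2·N4 = 405 = 15·27
achieved = 12·41/(15·27) = 164/135; |achieved − target| = 0 ≤ 41/3375 ✓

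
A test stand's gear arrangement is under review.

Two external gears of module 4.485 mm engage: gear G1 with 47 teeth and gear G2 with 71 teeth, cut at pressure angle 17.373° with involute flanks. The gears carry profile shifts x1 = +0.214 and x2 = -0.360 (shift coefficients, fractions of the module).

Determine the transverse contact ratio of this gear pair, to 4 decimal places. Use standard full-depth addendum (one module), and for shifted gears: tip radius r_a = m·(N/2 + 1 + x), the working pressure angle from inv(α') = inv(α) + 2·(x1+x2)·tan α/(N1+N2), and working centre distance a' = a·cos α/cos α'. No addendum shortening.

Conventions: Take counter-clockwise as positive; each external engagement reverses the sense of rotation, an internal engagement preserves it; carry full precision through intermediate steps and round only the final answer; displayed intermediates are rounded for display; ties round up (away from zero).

single-mesh involute tooth geometry (47T engaging 71T at module 4.485)
base radii: r_b1 = 100.589386, r_b2 = 151.954180
tip radii: r_a1 = 110.842290, r_a2 = 162.087900
inv(α') = inv(17.373°) + 2·(+0.214-0.360)·tan α/(47+71) = 0.00887331  ⇒  α' = 16.90665°
a' = a·cos α / cos α' = 264.6150·cos 17.373°/cos 16.90665° = 263.951599
action lengths: √(r_a1²−r_b1²) = 46.559517, √(r_a2²−r_b2²) = 56.412894
base pitch p_b = π·m·cos α = 13.447271
CR = (46.559517 + 56.412894 − 263.951599·sin 16.90665°)/13.447271 = 1.949227
contact ratio ≈ 1.9492

1.9492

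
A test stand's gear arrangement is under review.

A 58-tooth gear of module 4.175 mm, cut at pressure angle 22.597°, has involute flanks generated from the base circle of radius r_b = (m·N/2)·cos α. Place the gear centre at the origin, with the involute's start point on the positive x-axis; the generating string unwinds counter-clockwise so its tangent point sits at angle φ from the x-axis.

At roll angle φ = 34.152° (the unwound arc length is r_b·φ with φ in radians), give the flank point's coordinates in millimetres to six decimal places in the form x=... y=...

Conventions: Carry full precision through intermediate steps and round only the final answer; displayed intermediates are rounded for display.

recognized (one wheel, involute flank): single-mesh tooth geometry, m = 4.175, N = 58
pitch radius r_p = m·N/2 = 4.175·58/2 = 121.075000
base radius r_b = r_p·cos α = 121.075000·cos 22.597° = 111.780113
roll angle φ = 34.152° = 0.59606485 rad
x = r_b·(cos φ + φ·sin φ) = 129.908186
y = r_b·(sin φ − φ·cos φ) = 7.614028

x=129.908186 y=7.614028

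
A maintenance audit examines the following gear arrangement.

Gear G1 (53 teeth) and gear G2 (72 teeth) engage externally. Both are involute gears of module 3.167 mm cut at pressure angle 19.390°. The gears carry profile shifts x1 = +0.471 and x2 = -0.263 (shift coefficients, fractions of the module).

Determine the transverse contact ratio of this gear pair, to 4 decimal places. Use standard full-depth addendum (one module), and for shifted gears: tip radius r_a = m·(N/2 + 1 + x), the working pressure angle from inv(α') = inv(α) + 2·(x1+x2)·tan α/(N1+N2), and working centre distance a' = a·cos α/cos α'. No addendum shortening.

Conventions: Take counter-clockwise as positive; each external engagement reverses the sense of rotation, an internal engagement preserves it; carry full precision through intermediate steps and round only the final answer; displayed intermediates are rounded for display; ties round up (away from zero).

1.7571

single-mesh involute tooth geometry (53T engaging 72T at module 3.167)
base radii: r_b1 = 79.165297, r_b2 = 107.545310
tip radii: r_a1 = 88.584157, r_a2 = 116.346079
inv(α') = inv(19.390°) + 2·(+0.471-0.263)·tan α/(53+72) = 0.01471140  ⇒  α' = 19.91615°
a' = a·cos α / cos α' = 197.9375·cos 19.390°/cos 19.91615° = 198.587717
action lengths: √(r_a1²−r_b1²) = 39.749322, √(r_a2²−r_b2²) = 44.389373
base pitch p_b = π·m·cos α = 9.385099
CR = (39.749322 + 44.389373 − 198.587717·sin 19.91615°)/9.385099 = 1.757131
contact ratio ≈ 1.7571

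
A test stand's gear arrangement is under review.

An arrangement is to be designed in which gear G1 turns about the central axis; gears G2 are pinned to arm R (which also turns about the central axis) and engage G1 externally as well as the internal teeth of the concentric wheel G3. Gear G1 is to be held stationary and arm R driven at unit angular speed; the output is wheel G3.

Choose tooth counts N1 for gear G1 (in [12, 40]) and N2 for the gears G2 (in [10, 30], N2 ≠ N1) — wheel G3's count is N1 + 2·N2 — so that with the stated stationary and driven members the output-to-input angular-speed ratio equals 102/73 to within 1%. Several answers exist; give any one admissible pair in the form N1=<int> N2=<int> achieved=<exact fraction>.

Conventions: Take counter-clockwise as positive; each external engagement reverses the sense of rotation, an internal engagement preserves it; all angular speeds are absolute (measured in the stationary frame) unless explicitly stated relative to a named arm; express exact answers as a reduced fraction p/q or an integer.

design class (target 102/73): planetary set
Willis with ω_sun = 0: ω_ring/ω_arm = (N1+N3)/N3; set equal to 102/73  ⇒  N3/N1 = 1/(102/73 − 1) = 73/29
N3 = N1 + 2·N2  ⇒  N2/N1 = (N3/N1 − 1)/2 = (73/29 − 1)/2 = 22/29
smallest multiple with N1 ≥ 12 and N2 ≥ 10: k = 1  ⇒  N1 = 1·29 = 29, N2 = 1·22 = 22 (N1 ≤ 40, N2 ≤ 30, N2 ≠ N1 ✓), N3 = 29 + 2·22 = 73
check: (N1+N3)/N3 with N1 = 29, N3 = 73 gives 102/73; |achieved − target| = 0 ≤ 51/3650 ✓

N1=29 N2=22 achieved=102/73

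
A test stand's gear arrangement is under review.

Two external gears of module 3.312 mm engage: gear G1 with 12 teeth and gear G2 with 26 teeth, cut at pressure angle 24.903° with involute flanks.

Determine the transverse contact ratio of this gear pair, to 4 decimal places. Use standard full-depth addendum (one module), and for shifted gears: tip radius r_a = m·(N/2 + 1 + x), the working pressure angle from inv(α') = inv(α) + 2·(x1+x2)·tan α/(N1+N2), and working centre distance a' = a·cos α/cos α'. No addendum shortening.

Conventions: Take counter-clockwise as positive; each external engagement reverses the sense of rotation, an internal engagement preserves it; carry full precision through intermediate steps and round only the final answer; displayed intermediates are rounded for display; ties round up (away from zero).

topology: single-mesh involute geometry — m = 3.312, 12T/26T pair
base radii: r_b1 = 18.024341, r_b2 = 39.052738
tip radii: r_a1 = 23.184000, r_a2 = 46.368000
no profile shift: α' = α, a' = a
action lengths: √(r_a1²−r_b1²) = 14.581530, √(r_a2²−r_b2²) = 24.997502
base pitch p_b = π·m·cos α = 9.437523
CR = (14.581530 + 24.997502 − 62.928000·sin 24.90300°)/9.437523 = 1.386074
contact ratio ≈ 1.3861

1.3861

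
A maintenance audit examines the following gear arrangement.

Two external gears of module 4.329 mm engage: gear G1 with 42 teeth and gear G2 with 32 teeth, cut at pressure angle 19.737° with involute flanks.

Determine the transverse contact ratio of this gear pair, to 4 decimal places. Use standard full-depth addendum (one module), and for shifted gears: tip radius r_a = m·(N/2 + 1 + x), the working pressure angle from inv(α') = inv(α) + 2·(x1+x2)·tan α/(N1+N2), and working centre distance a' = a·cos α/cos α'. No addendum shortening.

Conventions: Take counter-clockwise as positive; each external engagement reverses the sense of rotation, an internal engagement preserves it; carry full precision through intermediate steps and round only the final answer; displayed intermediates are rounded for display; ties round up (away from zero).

1.7079

topology: single-mesh involute geometry — m = 4.329, 42T/32T pair
base radii: r_b1 = 85.568338, r_b2 = 65.194924
tip radii: r_a1 = 95.238000, r_a2 = 73.593000
no profile shift: α' = α, a' = a
action lengths: √(r_a1²−r_b1²) = 41.813110, √(r_a2²−r_b2²) = 34.140174
base pitch p_b = π·m·cos α = 12.800993
CR = (41.813110 + 34.140174 − 160.173000·sin 19.73700°)/12.800993 = 1.707864
contact ratio ≈ 1.7079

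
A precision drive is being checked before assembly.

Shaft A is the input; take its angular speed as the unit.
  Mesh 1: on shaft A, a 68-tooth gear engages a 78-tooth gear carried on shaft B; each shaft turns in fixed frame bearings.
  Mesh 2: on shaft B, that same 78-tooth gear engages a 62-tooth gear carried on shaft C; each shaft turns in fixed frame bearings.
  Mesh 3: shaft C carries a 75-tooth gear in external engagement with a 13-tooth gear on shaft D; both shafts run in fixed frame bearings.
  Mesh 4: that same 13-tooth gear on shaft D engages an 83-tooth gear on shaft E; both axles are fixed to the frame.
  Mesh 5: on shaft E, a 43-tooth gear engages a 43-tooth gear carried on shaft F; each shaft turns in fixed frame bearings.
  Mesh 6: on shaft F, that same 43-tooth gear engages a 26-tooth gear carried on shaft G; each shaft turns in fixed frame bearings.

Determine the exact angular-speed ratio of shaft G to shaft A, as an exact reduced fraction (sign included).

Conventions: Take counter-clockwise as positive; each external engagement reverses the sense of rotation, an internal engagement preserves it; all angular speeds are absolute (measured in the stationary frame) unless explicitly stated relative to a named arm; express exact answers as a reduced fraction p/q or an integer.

54825/33449

class = fixed-axis compound train [6 meshes; 6 ratios multiply, 6 sense flips]
mesh 1 [68T→78T]: running ratio 34/39, sense −
mesh 2 [78T→62T]: running ratio 34/31, sense +
mesh 3 [75T→13T]: running ratio 2550/403, sense −
mesh 4 [13T→83T]: running ratio 2550/2573, sense +
mesh 5 [43T→43T]: running ratio 2550/2573, sense −
mesh 6 [43T→26T]: running ratio 54825/33449, sense +
ω_out/ω_in = 54825/33449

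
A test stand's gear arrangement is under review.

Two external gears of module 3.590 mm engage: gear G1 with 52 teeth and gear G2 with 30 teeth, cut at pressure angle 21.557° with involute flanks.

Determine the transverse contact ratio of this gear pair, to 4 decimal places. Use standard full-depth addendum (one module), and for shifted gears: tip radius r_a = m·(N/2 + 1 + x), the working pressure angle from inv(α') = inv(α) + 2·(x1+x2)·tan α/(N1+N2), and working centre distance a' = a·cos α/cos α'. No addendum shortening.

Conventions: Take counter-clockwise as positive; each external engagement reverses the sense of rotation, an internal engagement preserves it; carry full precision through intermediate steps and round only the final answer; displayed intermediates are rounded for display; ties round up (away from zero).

1.6362

class = single-mesh tooth geometry [involute pair 52T × 30T, m = 3.590]
base radii: r_b1 = 86.811100, r_b2 = 50.083327
tip radii: r_a1 = 96.930000, r_a2 = 57.440000
no profile shift: α' = α, a' = a
action lengths: √(r_a1²−r_b1²) = 43.119112, √(r_a2²−r_b2²) = 28.124970
base pitch p_b = π·m·cos α = 10.489427
CR = (43.119112 + 28.124970 − 147.190000·sin 21.55700°)/10.489427 = 1.636176
contact ratio ≈ 1.6362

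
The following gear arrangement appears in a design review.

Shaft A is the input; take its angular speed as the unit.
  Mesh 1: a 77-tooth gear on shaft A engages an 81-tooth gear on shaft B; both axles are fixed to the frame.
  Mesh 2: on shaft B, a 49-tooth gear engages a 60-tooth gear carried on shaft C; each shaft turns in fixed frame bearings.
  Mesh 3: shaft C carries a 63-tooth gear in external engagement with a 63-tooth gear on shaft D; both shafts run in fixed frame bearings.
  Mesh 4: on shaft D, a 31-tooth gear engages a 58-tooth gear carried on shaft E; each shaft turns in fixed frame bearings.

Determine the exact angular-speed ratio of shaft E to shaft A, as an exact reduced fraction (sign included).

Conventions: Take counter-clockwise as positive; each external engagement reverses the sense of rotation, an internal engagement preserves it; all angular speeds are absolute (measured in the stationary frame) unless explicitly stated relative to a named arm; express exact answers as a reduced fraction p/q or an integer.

class = fixed-axis compound train [4 meshes; 4 ratios multiply, 4 sense flips]
mesh 1 [77T→81T]: running ratio 77/81, sense −
mesh 2 [49T→60T]: running ratio 3773/4860, sense +
mesh 3 [63T→63T]: running ratio 3773/4860, sense −
mesh 4 [31T→58T]: running ratio 116963/281880, sense +
ω_out/ω_in = 116963/281880

116963/281880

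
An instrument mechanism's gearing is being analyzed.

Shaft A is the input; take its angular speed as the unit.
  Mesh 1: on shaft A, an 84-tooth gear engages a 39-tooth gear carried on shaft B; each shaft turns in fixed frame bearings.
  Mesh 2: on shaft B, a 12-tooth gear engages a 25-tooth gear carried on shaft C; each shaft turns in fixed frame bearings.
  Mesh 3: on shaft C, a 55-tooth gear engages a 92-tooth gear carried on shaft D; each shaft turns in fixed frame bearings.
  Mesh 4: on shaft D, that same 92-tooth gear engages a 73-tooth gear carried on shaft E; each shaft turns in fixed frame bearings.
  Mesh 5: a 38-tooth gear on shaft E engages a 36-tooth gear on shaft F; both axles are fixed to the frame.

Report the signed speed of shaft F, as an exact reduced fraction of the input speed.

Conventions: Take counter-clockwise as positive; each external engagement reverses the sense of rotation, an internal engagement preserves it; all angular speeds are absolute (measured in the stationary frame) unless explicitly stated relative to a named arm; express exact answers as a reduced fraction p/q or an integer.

-11704/14235

5-mesh fixed-axis compound train (all bearings frame-fixed)
mesh 1 [84T→39T]: |ω|/ω_in = 1×84/39 = 28/13, sense flips to −
mesh 2 [12T→25T]: |ω|/ω_in = (28/13)×12/25 = 336/325, sense flips to +
mesh 3 [55T→92T]: |ω|/ω_in = (336/325)×55/92 = 924/1495, sense flips to −
mesh 4 [92T→73T]: |ω|/ω_in = (924/1495)×92/73 = 3696/4745, sense flips to +
mesh 5 [38T→36T]: |ω|/ω_in = (3696/4745)×38/36 = 11704/14235, sense flips to −
signed output speed (× input speed) = -11704/14235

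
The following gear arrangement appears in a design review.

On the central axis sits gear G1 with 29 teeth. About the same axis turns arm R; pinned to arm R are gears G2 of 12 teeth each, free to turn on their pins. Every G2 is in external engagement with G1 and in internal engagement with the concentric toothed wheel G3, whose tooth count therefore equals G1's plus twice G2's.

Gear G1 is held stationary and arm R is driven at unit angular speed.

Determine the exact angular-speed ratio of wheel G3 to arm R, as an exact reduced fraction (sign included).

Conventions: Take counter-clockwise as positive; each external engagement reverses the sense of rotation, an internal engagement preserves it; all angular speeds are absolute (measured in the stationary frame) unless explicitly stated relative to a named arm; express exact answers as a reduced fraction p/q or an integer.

recognized (axles ride arm R): planetary set, 29/12/53 teeth
ring teeth: 29 + 2·12 = 53
29(ω_sun−ω_arm) = −53(ω_ring−ω_arm),  ω_sun = 0, ω_arm = 1
ω_ring = 1 − (29/53)(0−1) = 82/53
ω_out/ω_in = 82/53

82/53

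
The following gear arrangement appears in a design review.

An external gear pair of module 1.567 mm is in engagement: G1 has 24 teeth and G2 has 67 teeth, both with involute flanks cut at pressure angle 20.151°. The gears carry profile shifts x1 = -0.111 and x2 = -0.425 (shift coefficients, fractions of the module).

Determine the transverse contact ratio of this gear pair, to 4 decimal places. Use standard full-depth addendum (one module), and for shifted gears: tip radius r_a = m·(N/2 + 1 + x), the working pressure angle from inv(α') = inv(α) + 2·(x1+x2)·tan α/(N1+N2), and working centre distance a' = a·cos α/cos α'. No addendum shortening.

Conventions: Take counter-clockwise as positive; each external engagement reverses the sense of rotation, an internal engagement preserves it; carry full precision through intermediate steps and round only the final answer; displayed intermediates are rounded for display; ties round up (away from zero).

1.8387

topology: single-mesh involute geometry — m = 1.567, 24T/67T pair
base radii: r_b1 = 17.652969, r_b2 = 49.281206
tip radii: r_a1 = 20.197063, r_a2 = 53.395525
inv(α') = inv(20.151°) + 2·(-0.111-0.425)·tan α/(24+67) = 0.01093354  ⇒  α' = 18.09343°
a' = a·cos α / cos α' = 71.2985·cos 20.151°/cos 18.09343° = 70.416159
action lengths: √(r_a1²−r_b1²) = 9.812952, √(r_a2²−r_b2²) = 20.553463
base pitch p_b = π·m·cos α = 4.621537
CR = (9.812952 + 20.553463 − 70.416159·sin 18.09343°)/4.621537 = 1.838663
contact ratio ≈ 1.8387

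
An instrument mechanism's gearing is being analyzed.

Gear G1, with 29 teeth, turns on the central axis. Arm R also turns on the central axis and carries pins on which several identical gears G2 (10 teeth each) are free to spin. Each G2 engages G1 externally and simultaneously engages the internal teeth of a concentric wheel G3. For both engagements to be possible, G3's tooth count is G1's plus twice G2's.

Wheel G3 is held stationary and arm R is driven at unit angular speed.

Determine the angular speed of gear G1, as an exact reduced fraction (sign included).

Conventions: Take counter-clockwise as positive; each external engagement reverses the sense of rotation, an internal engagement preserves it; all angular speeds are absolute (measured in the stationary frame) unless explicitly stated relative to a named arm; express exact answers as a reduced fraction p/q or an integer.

recognized (axles ride arm R): planetary set, 29/10/49 teeth
ring teeth: 29 + 2·10 = 49
29(ω_sun−ω_arm) = −49(ω_ring−ω_arm),  ω_ring = 0, ω_arm = 1
ω_sun = 1 − (49/29)(0−1) = 78/29
exact speed ratio = 78/29

78/29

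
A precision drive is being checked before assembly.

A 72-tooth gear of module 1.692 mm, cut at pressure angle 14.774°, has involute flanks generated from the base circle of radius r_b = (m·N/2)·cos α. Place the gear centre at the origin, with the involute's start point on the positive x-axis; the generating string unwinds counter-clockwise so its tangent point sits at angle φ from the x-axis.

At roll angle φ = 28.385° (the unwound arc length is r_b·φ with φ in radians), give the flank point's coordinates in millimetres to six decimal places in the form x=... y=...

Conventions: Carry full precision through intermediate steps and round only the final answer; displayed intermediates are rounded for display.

x=65.688502 y=2.329072

class = single-mesh tooth geometry [base-circle involute, m = 1.692, 72T]
pitch radius r_p = m·N/2 = 1.692·72/2 = 60.912000
base radius r_b = r_p·cos α = 60.912000·cos 14.774° = 58.898201
roll angle φ = 28.385° = 0.49541171 rad
x = r_b·(cos φ + φ·sin φ) = 65.688502
y = r_b·(sin φ − φ·cos φ) = 2.329072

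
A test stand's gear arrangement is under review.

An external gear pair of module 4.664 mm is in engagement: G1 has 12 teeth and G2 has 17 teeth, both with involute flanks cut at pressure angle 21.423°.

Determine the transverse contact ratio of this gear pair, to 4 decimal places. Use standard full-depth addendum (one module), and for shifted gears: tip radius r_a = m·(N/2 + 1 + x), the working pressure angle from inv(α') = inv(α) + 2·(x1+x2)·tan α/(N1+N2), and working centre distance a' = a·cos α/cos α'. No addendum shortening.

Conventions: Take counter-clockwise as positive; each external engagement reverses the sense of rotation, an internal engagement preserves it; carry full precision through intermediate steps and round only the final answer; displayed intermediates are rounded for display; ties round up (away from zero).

1.4294

recognized (one external pair, fixed centres): single-mesh tooth geometry, m = 4.664, N1 = 12, N2 = 17
base radii: r_b1 = 26.050565, r_b2 = 36.904967
tip radii: r_a1 = 32.648000, r_a2 = 44.308000
no profile shift: α' = α, a' = a
action lengths: √(r_a1²−r_b1²) = 19.678922, √(r_a2²−r_b2²) = 24.519834
base pitch p_b = π·m·cos α = 13.640044
CR = (19.678922 + 24.519834 − 67.628000·sin 21.42300°)/13.640044 = 1.429438
contact ratio ≈ 1.4294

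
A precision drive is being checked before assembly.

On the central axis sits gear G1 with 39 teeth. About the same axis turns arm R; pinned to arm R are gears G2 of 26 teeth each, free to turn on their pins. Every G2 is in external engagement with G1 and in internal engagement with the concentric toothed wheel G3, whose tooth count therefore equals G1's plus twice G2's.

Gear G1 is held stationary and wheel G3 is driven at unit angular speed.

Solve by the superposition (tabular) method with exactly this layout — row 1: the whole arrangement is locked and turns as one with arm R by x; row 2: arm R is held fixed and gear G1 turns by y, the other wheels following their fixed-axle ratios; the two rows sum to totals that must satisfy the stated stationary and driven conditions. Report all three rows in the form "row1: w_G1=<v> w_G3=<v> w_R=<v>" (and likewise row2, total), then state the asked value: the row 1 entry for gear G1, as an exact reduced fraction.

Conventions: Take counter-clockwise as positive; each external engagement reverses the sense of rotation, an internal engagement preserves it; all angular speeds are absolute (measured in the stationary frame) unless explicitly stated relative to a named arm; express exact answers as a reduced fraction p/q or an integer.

planetary set (39T centre, 26T on arm, 91T internal) — Willis relation
superposition row 1 [locked train]: every member turns x
superposition row 2 [arm held]: sun y, ring −(39/91)·y, arm 0
boundary: total ω_sun = x + y = 0 and total ω_ring = x − (39/91)·y = 1  ⇒  y = -7/10, x = 7/10
row 2 ring = −(39/91)·(-7/10) = 3/10
totals (row 1 + row 2): sun 7/10 + (-7/10) = 0, ring 7/10 + 3/10 = 1, arm 7/10 + 0 = 7/10
asked cell (row1, sun) = 7/10

row1: w_G1=7/10 w_G3=7/10 w_R=7/10
row2: w_G1=-7/10 w_G3=3/10 w_R=0
total: w_G1=0 w_G3=1 w_R=7/10
asked value: 7/10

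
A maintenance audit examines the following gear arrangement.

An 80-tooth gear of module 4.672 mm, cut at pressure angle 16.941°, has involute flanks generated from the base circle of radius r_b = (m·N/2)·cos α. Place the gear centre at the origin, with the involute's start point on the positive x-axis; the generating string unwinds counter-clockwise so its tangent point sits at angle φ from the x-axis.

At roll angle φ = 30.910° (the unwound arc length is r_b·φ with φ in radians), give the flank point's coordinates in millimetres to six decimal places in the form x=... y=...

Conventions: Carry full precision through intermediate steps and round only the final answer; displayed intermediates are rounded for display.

x=202.922630 y=9.086796

class = single-mesh tooth geometry [base-circle involute, m = 4.672, 80T]
pitch radius r_p = m·N/2 = 4.672·80/2 = 186.880000
base radius r_b = r_p·cos α = 186.880000·cos 16.941° = 178.770402
roll angle φ = 30.910° = 0.53948127 rad
x = r_b·(cos φ + φ·sin φ) = 202.922630
y = r_b·(sin φ − φ·cos φ) = 9.086796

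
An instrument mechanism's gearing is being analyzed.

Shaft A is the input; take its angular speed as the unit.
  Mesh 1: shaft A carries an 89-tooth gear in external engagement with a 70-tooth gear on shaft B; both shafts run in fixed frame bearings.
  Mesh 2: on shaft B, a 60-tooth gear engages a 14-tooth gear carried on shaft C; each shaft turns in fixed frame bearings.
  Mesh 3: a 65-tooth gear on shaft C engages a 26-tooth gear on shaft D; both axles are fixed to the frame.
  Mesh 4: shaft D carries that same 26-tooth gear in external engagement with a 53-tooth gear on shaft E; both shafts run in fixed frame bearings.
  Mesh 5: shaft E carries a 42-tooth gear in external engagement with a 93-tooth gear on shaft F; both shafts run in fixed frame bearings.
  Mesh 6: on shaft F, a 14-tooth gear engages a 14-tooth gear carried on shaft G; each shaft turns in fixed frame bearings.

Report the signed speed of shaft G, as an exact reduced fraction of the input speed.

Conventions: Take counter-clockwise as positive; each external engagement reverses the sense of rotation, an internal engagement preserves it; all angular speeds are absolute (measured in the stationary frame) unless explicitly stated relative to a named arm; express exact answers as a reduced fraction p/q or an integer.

34710/11501

6-mesh fixed-axis compound train (all bearings frame-fixed)
mesh 1 [89T→70T]: |ω|/ω_in = 1×89/70 = 89/70, sense flips to −
mesh 2 [60T→14T]: |ω|/ω_in = (89/70)×60/14 = 267/49, sense flips to +
mesh 3 [65T→26T]: |ω|/ω_in = (267/49)×65/26 = 1335/98, sense flips to −
mesh 4 [26T→53T]: |ω|/ω_in = (1335/98)×26/53 = 17355/2597, sense flips to +
mesh 5 [42T→93T]: |ω|/ω_in = (17355/2597)×42/93 = 34710/11501, sense flips to −
mesh 6 [14T→14T]: |ω|/ω_in = (34710/11501)×14/14 = 34710/11501, sense flips to +
signed output speed (× input speed) = 34710/11501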